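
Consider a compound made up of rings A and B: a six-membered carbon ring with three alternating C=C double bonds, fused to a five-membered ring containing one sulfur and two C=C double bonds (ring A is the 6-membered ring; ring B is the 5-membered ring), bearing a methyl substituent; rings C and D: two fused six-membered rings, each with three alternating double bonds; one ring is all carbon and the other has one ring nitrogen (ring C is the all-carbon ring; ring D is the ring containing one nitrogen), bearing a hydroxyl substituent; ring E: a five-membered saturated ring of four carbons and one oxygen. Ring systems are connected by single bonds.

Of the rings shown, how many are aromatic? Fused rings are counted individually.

Rings A and B form a fused bicyclic system (with one sulfur) with 9 sp² atoms and 10 π electrons from ring double bonds plus a heteroatom lone pair. 10 = 4(2)+2, so the system is aromatic and both rings count as aromatic (benzothiophene).
Rings C and D form a fused bicyclic system (with one nitrogen) with 10 sp² atoms and 10 π electrons from ring double bonds. 10 = 4(2)+2, so the system is aromatic and both rings count as aromatic (quinoline).
Ring E has only sp³ atoms, so it is not fully conjugated — not aromatic (tetrahydrofuran).
Aromatic: A, B, C, D. Total: 4.

4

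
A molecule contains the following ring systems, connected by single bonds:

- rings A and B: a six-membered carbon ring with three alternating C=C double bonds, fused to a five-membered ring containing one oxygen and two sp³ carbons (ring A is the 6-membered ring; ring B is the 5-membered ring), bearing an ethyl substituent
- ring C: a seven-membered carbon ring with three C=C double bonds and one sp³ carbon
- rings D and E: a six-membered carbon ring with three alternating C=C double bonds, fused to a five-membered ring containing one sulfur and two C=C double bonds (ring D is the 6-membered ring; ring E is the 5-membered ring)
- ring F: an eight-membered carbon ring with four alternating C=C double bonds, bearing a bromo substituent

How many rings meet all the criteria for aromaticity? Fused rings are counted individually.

Ring A is planar and fully conjugated; 3 ring double bonds give 6 π electrons. That satisfies 4n+2 with n=1, so ring A is aromatic (benzene ring).
Ring B has two sp³ carbons, so it is not fully conjugated — not aromatic (oxolane ring).
Ring C has one sp³ carbon, so it is not fully conjugated — not aromatic (cycloheptatriene).
Rings D and E form a fused bicyclic system (with one sulfur) with 9 sp² atoms and 10 π electrons from ring double bonds plus a heteroatom lone pair. 10 = 4(2)+2, so the system is aromatic and both rings count as aromatic (benzothiophene).
Ring F has only sp² ring atoms; a planar conformation would have a fully conjugated π system of 8 electrons. But 8 = 4(2), which is 4n not 4n+2, so ring F is not aromatic (cyclooctatetraene) — cyclooctatetraene distorts into a non-planar tub to avoid antiaromaticity.
Aromatic: A, D, E. Total: 3.

3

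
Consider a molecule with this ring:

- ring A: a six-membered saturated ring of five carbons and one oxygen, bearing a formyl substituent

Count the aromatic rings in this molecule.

0

Ring A has only sp³ atoms, so it is not fully conjugated — not aromatic (tetrahydropyran).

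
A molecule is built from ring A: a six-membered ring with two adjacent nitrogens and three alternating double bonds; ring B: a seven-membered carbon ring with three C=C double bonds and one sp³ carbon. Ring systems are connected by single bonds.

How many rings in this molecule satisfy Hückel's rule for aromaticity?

1

Ring A is planar and fully conjugated; 3 ring double bonds give 6 π electrons. That satisfies 4n+2 with n=1, so ring A is aromatic (pyridazine).
Ring B has one sp³ carbon, so it is not fully conjugated — not aromatic (cycloheptatriene).
Aromatic: A. Total: 1.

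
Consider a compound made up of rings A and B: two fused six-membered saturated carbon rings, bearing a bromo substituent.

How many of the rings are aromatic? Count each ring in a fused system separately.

Ring A has only sp³ atoms, so it is not fully conjugated — not aromatic (cyclohexane ring).
Ring B has only sp³ atoms, so it is not fully conjugated — not aromatic (cyclohexane ring).
No ring is aromatic. Total: 0.

0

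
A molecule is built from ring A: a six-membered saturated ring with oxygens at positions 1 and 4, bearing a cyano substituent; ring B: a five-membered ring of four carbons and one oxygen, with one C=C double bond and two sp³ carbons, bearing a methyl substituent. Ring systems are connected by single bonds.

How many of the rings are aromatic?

0

Ring A has only sp³ atoms, so it is not fully conjugated — not aromatic (1,4-dioxane).
Ring B has two sp³ carbons, so it is not fully conjugated — not aromatic (2,3-dihydrofuran).
No ring is aromatic. Total: 0.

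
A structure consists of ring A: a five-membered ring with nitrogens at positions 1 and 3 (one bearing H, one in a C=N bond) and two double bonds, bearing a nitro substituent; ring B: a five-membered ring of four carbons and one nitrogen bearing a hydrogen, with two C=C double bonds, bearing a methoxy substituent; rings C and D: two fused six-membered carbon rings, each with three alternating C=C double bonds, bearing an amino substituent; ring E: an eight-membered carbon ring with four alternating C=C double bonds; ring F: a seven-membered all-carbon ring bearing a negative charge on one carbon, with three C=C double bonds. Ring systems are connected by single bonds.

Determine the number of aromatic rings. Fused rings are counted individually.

Ring A is fully conjugated (every ring atom contributes a p orbital); 2 ring double bonds (4 π electrons) plus a heteroatom lone pair (2) give 6 π electrons. That satisfies 4n+2 with n=1, so ring A is aromatic (imidazole).
Ring B is fully conjugated (every ring atom contributes a p orbital); 2 ring double bonds (4 π electrons) plus a heteroatom lone pair (2) give 6 π electrons. Since 6 = 4n+2 (n=1), ring B is aromatic (pyrrole).
Rings C and D form a fused bicyclic system with 10 sp² atoms and 10 π electrons from ring double bonds. 10 = 4(2)+2, so the system is aromatic and both rings count as aromatic (naphthalene).
Ring E has only sp² ring atoms; a planar conformation would have a fully conjugated π system of 8 electrons. But 8 = 4(2), which is 4n not 4n+2, so ring E is not aromatic (cyclooctatetraene) — cyclooctatetraene distorts into a non-planar tub to avoid antiaromaticity.
Ring F has only sp² ring atoms; a planar conformation would have a fully conjugated π system of 8 electrons. But 8 = 4(2), which is 4n not 4n+2, so ring F is not aromatic (cycloheptatrienyl anion).
Aromatic: A, B, C, D. Total: 4.

4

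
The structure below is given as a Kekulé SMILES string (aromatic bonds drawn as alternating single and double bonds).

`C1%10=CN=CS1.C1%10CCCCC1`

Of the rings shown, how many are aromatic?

The SMILES encodes a five-membered ring with a sulfur at position 1 and a nitrogen at position 3 (in a C=N bond), with two double bonds; a six-membered saturated carbon ring.
The 5-membered ring with one sulfur and one =N– is planar and fully conjugated; 2 ring double bonds (4 π electrons) plus a heteroatom lone pair (2) give 6 π electrons. That satisfies 4n+2 with n=1, so it is aromatic (thiazole).
The 6-membered ring has only sp³ atoms, so it is not fully conjugated — not aromatic (cyclohexane).
1 of the 2 rings is aromatic. Total: 1.

1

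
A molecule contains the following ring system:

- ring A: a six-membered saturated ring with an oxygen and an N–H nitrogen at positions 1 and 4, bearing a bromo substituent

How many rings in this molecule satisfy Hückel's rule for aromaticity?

Ring A has only sp³ atoms, so it is not fully conjugated — not aromatic (morpholine).

0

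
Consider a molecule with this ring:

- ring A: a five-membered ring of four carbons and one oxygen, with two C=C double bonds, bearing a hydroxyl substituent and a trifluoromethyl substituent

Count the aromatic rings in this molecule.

Ring A has a continuous p-orbital overlap around the ring; 2 ring double bonds (4 π electrons) plus a heteroatom lone pair (2) give 6 π electrons. Since 6 = 4n+2 (n=1), ring A is aromatic (furan).

1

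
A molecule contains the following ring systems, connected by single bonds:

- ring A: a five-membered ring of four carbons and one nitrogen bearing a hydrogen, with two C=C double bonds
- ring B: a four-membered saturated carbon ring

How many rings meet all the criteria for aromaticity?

1

Ring A has a continuous p-orbital overlap around the ring; 2 ring double bonds (4 π electrons) plus a heteroatom lone pair (2) give 6 π electrons. Since 6 = 4n+2 (n=1), ring A is aromatic (pyrrole).
Ring B has only sp³ atoms, so it is not fully conjugated — not aromatic (cyclobutane).
Aromatic: A. Total: 1.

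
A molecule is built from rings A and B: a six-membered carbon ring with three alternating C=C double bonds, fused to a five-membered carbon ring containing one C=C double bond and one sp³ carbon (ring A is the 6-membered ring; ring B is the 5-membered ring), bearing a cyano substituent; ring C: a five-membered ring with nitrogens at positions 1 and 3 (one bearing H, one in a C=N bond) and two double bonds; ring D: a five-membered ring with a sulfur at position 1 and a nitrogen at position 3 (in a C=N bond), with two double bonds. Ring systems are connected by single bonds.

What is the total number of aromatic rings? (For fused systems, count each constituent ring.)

Ring A is fully conjugated (every ring atom contributes a p orbital); 3 ring double bonds give 6 π electrons. That satisfies 4n+2 with n=1, so ring A is aromatic (benzene ring).
Ring B has one sp³ carbon, so it is not fully conjugated — not aromatic (cyclopentene ring).
Ring C is planar and fully conjugated; 2 ring double bonds (4 π electrons) plus a heteroatom lone pair (2) give 6 π electrons. That satisfies 4n+2 with n=1, so ring C is aromatic (imidazole).
Ring D has a continuous p-orbital overlap around the ring; 2 ring double bonds (4 π electrons) plus a heteroatom lone pair (2) give 6 π electrons. Since 6 = 4n+2 (n=1), ring D is aromatic (thiazole).
Aromatic: A, C, D. Total: 3.

3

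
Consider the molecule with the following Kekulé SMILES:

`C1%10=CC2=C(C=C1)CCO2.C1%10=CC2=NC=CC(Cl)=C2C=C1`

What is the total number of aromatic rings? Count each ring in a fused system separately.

The SMILES encodes a six-membered carbon ring with three alternating C=C double bonds, fused to a five-membered ring containing one oxygen and two sp³ carbons; two fused six-membered rings, each with three alternating double bonds; one ring is all carbon and the other has one ring nitrogen.
The 6-membered ring has a continuous p-orbital overlap around the ring; 3 ring double bonds give 6 π electrons. Since 6 = 4n+2 (n=1), it is aromatic (benzene ring).
The 5-membered ring with one oxygen has two sp³ carbons, so it is not fully conjugated — not aromatic (oxolane ring).
The fused 6/6-membered bicyclic (with one nitrogen) is a single π system with 10 sp² atoms and 10 π electrons from ring double bonds. 10 = 4(2)+2, so the system is aromatic and both rings count as aromatic (quinoline).
3 of the 4 rings are aromatic. Total: 3.

3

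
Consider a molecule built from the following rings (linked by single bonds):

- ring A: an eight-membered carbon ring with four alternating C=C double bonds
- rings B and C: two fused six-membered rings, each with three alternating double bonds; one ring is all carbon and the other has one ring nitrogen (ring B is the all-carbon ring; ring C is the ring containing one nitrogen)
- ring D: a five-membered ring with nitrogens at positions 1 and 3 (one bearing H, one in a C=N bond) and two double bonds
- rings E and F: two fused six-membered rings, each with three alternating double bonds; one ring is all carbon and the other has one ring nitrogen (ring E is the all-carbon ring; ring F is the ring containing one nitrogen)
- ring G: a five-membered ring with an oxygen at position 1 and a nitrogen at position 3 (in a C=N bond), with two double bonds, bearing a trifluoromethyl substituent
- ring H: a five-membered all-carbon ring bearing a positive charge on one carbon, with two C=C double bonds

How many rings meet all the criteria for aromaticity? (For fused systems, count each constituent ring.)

Ring A has only sp² ring atoms; a planar conformation would have a fully conjugated π system of 8 electrons. But 8 = 4(2), which is 4n not 4n+2, so ring A is not aromatic (cyclooctatetraene) — cyclooctatetraene distorts into a non-planar tub to avoid antiaromaticity.
Rings B and C form a fused bicyclic system (with one nitrogen) with 10 sp² atoms and 10 π electrons from ring double bonds. 10 = 4(2)+2, so the system is aromatic and both rings count as aromatic (quinoline).
Ring D is fully conjugated (every ring atom contributes a p orbital); 2 ring double bonds (4 π electrons) plus a heteroatom lone pair (2) give 6 π electrons. That satisfies 4n+2 with n=1, so ring D is aromatic (imidazole).
Rings E and F form a fused bicyclic system (with one nitrogen) with 10 sp² atoms and 10 π electrons from ring double bonds. 10 = 4(2)+2, so the system is aromatic and both rings count as aromatic (quinoline).
Ring G is planar and fully conjugated; 2 ring double bonds (4 π electrons) plus a heteroatom lone pair (2) give 6 π electrons. 6 = 4(1)+2, so ring G is aromatic (oxazole).
Ring H has only sp² ring atoms; a planar conformation would have a fully conjugated π system of 4 electrons. But 4 = 4(1), which is 4n not 4n+2, so ring H is not aromatic (cyclopentadienyl cation).
Aromatic: B, C, D, E, F, G. Total: 6.

6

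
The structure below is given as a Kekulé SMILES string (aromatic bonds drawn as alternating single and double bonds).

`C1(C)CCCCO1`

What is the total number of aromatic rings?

0

The SMILES encodes a six-membered saturated ring of five carbons and one oxygen.
The 6-membered ring with one oxygen has only sp³ atoms, so it is not fully conjugated — not aromatic (tetrahydropyran).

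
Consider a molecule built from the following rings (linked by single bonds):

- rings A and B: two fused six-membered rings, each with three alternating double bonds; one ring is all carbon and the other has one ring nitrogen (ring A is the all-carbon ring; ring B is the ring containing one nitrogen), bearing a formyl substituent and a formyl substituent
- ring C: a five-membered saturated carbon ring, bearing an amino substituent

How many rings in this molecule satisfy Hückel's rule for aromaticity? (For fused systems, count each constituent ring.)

2

Rings A and B form a fused bicyclic system (with one nitrogen) with 10 sp² atoms and 10 π electrons from ring double bonds. 10 = 4(2)+2, so the system is aromatic and both rings count as aromatic (quinoline).
Ring C has only sp³ atoms, so it is not fully conjugated — not aromatic (cyclopentane).
Aromatic: A, B. Total: 2.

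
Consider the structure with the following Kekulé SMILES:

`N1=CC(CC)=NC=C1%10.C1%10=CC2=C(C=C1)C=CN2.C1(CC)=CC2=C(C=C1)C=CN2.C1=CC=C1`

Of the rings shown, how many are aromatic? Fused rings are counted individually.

5

The SMILES encodes a six-membered ring with nitrogens at positions 1 and 4 and three alternating double bonds; a six-membered carbon ring with three alternating C=C double bonds, fused to a five-membered ring containing one N–H nitrogen and two C=C double bonds; a six-membered carbon ring with three alternating C=C double bonds, fused to a five-membered ring containing one N–H nitrogen and two C=C double bonds; a four-membered carbon ring with two alternating C=C double bonds.
The 6-membered ring with two nitrogens (1,4) is planar and fully conjugated; 3 ring double bonds give 6 π electrons. Since 6 = 4n+2 (n=1), it is aromatic (pyrazine).
The fused 6/5-membered bicyclic (with one N–H) is a single π system with 9 sp² atoms and 10 π electrons from ring double bonds plus a heteroatom lone pair. 10 = 4(2)+2, so the system is aromatic and both rings count as aromatic (indole).
The fused 6/5-membered bicyclic (with one N–H) is a single π system with 9 sp² atoms and 10 π electrons from ring double bonds plus a heteroatom lone pair. 10 = 4(2)+2, so the system is aromatic and both rings count as aromatic (indole).
The 4-membered ring has only sp² ring atoms; a planar conformation would have a fully conjugated π system of 4 electrons. But 4 = 4(1), which is 4n not 4n+2, so it is not aromatic (cyclobutadiene) — cyclobutadiene is antiaromatic and distorts to a rectangle.
5 of the 6 rings are aromatic. Total: 5.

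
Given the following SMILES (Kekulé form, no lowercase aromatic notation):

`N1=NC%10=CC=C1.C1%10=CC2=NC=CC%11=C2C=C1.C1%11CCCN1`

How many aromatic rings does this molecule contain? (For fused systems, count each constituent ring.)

The SMILES encodes a six-membered ring with two adjacent nitrogens and three alternating double bonds; two fused six-membered rings, each with three alternating double bonds; one ring is all carbon and the other has one ring nitrogen; a five-membered saturated ring of four carbons and one N–H nitrogen.
The 6-membered ring with two nitrogens (1,2) is fully conjugated (every ring atom contributes a p orbital); 3 ring double bonds give 6 π electrons. That satisfies 4n+2 with n=1, so it is aromatic (pyridazine).
The fused 6/6-membered bicyclic (with one nitrogen) is a single π system with 10 sp² atoms and 10 π electrons from ring double bonds. 10 = 4(2)+2, so the system is aromatic and both rings count as aromatic (quinoline).
The 5-membered ring with one N–H has only sp³ atoms, so it is not fully conjugated — not aromatic (pyrrolidine).
3 of the 4 rings are aromatic. Total: 3.

3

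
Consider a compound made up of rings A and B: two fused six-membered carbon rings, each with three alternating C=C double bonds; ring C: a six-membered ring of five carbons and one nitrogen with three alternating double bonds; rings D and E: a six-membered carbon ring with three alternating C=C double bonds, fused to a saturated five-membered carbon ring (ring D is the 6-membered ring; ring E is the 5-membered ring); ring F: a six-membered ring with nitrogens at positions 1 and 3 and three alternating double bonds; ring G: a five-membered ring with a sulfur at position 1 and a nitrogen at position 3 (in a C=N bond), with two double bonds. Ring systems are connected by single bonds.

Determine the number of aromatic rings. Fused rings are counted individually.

6

Rings A and B form a fused bicyclic system with 10 sp² atoms and 10 π electrons from ring double bonds. 10 = 4(2)+2, so the system is aromatic and both rings count as aromatic (naphthalene).
Ring C has a continuous p-orbital overlap around the ring; 3 ring double bonds give 6 π electrons. That satisfies 4n+2 with n=1, so ring C is aromatic (pyridine).
Ring D is fully conjugated (every ring atom contributes a p orbital); 3 ring double bonds give 6 π electrons. That satisfies 4n+2 with n=1, so ring D is aromatic (benzene ring).
Ring E has three sp³ carbons, so it is not fully conjugated — not aromatic (cyclopentane ring).
Ring F is fully conjugated (every ring atom contributes a p orbital); 3 ring double bonds give 6 π electrons. 6 = 4(1)+2, so ring F is aromatic (pyrimidine).
Ring G has a continuous p-orbital overlap around the ring; 2 ring double bonds (4 π electrons) plus a heteroatom lone pair (2) give 6 π electrons. 6 = 4(1)+2, so ring G is aromatic (thiazole).
Aromatic: A, B, C, D, F, G. Total: 6.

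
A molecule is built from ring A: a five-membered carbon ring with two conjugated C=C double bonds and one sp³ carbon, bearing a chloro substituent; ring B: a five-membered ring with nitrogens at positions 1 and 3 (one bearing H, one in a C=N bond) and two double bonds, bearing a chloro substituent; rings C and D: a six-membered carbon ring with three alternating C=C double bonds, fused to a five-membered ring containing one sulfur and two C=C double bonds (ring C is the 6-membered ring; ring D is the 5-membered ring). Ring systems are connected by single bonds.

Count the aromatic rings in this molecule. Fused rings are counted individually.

3

Ring A has one sp³ carbon, so it is not fully conjugated — not aromatic (cyclopentadiene).
Ring B is fully conjugated (every ring atom contributes a p orbital); 2 ring double bonds (4 π electrons) plus a heteroatom lone pair (2) give 6 π electrons. Since 6 = 4n+2 (n=1), ring B is aromatic (imidazole).
Rings C and D form a fused bicyclic system (with one sulfur) with 9 sp² atoms and 10 π electrons from ring double bonds plus a heteroatom lone pair. 10 = 4(2)+2, so the system is aromatic and both rings count as aromatic (benzothiophene).
Aromatic: B, C, D. Total: 3.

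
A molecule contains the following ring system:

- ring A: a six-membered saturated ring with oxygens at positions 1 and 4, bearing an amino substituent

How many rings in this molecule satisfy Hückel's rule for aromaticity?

Ring A has only sp³ atoms, so it is not fully conjugated — not aromatic (1,4-dioxane).

0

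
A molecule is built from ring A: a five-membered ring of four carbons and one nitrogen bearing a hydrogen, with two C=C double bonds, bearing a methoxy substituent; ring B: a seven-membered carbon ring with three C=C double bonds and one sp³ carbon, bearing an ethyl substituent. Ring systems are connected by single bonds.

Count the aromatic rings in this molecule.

Ring A is fully conjugated (every ring atom contributes a p orbital); 2 ring double bonds (4 π electrons) plus a heteroatom lone pair (2) give 6 π electrons. 6 = 4(1)+2, so ring A is aromatic (pyrrole).
Ring B has one sp³ carbon, so it is not fully conjugated — not aromatic (cycloheptatriene).
Aromatic: A. Total: 1.

1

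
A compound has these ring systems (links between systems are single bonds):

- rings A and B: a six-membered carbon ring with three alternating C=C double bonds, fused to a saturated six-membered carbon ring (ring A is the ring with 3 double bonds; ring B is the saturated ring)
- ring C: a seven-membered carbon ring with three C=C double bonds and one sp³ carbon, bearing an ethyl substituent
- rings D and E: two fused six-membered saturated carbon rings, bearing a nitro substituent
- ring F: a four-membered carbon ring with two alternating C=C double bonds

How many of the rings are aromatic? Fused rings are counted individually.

Ring A is planar and fully conjugated; 3 ring double bonds give 6 π electrons. Since 6 = 4n+2 (n=1), ring A is aromatic (benzene ring).
Ring B has four sp³ carbons, so it is not fully conjugated — not aromatic (cyclohexane ring).
Ring C has one sp³ carbon, so it is not fully conjugated — not aromatic (cycloheptatriene).
Ring D has only sp³ atoms, so it is not fully conjugated — not aromatic (cyclohexane ring).
Ring E has only sp³ atoms, so it is not fully conjugated — not aromatic (cyclohexane ring).
Ring F has only sp² ring atoms; a planar conformation would have a fully conjugated π system of 4 electrons. But 4 = 4(1), which is 4n not 4n+2, so ring F is not aromatic (cyclobutadiene) — cyclobutadiene is antiaromatic and distorts to a rectangle.
Aromatic: A. Total: 1.

1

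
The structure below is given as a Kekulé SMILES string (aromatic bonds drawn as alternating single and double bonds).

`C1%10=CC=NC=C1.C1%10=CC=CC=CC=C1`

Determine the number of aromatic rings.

1

The SMILES encodes a six-membered ring of five carbons and one nitrogen with three alternating double bonds; an eight-membered carbon ring with four alternating C=C double bonds.
The 6-membered ring with one nitrogen is fully conjugated (every ring atom contributes a p orbital); 3 ring double bonds give 6 π electrons. That satisfies 4n+2 with n=1, so it is aromatic (pyridine).
The 8-membered ring has only sp² ring atoms; a planar conformation would have a fully conjugated π system of 8 electrons. But 8 = 4(2), which is 4n not 4n+2, so it is not aromatic (cyclooctatetraene) — cyclooctatetraene distorts into a non-planar tub to avoid antiaromaticity.
1 of the 2 rings is aromatic. Total: 1.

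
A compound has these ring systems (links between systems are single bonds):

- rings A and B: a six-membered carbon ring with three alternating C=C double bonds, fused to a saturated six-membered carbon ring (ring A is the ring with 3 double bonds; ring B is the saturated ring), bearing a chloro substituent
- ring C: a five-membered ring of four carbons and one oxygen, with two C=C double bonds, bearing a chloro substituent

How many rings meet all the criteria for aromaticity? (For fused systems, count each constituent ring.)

2

Ring A is fully conjugated (every ring atom contributes a p orbital); 3 ring double bonds give 6 π electrons. 6 = 4(1)+2, so ring A is aromatic (benzene ring).
Ring B has four sp³ carbons, so it is not fully conjugated — not aromatic (cyclohexane ring).
Ring C is fully conjugated (every ring atom contributes a p orbital); 2 ring double bonds (4 π electrons) plus a heteroatom lone pair (2) give 6 π electrons. That satisfies 4n+2 with n=1, so ring C is aromatic (furan).
Aromatic: A, C. Total: 2.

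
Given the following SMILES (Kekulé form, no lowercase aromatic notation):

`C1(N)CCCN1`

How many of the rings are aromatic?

The SMILES encodes a five-membered saturated ring of four carbons and one N–H nitrogen.
The 5-membered ring with one N–H has only sp³ atoms, so it is not fully conjugated — not aromatic (pyrrolidine).

0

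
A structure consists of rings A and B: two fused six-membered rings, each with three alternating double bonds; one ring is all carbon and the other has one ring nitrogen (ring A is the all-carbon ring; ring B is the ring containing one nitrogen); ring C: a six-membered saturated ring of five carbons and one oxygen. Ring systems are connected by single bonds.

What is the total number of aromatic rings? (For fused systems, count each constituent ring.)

2

Rings A and B form a fused bicyclic system (with one nitrogen) with 10 sp² atoms and 10 π electrons from ring double bonds. 10 = 4(2)+2, so the system is aromatic and both rings count as aromatic (quinoline).
Ring C has only sp³ atoms, so it is not fully conjugated — not aromatic (tetrahydropyran).
Aromatic: A, B. Total: 2.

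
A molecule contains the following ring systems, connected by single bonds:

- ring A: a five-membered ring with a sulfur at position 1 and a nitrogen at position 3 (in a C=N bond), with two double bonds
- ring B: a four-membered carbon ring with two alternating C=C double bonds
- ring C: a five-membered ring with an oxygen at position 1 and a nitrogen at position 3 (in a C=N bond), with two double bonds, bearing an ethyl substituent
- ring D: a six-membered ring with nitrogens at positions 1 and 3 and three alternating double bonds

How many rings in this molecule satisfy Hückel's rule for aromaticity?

Ring A is fully conjugated (every ring atom contributes a p orbital); 2 ring double bonds (4 π electrons) plus a heteroatom lone pair (2) give 6 π electrons. That satisfies 4n+2 with n=1, so ring A is aromatic (thiazole).
Ring B has only sp² ring atoms; a planar conformation would have a fully conjugated π system of 4 electrons. But 4 = 4(1), which is 4n not 4n+2, so ring B is not aromatic (cyclobutadiene) — cyclobutadiene is antiaromatic and distorts to a rectangle.
Ring C is fully conjugated (every ring atom contributes a p orbital); 2 ring double bonds (4 π electrons) plus a heteroatom lone pair (2) give 6 π electrons. 6 = 4(1)+2, so ring C is aromatic (oxazole).
Ring D is fully conjugated (every ring atom contributes a p orbital); 3 ring double bonds give 6 π electrons. 6 = 4(1)+2, so ring D is aromatic (pyrimidine).
Aromatic: A, C, D. Total: 3.

3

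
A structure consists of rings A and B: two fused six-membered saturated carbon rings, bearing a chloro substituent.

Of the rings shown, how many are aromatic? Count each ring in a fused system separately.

Ring A has only sp³ atoms, so it is not fully conjugated — not aromatic (cyclohexane ring).
Ring B has only sp³ atoms, so it is not fully conjugated — not aromatic (cyclohexane ring).
No ring is aromatic. Total: 0.

0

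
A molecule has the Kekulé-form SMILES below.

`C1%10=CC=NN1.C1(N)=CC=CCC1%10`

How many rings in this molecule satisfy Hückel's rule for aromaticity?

The SMILES encodes a five-membered ring with two adjacent nitrogens (one bearing H, one in a double bond) and two double bonds; a six-membered carbon ring with two conjugated C=C double bonds and two sp³ carbons.
The 5-membered ring with two adjacent nitrogens (one N–H, one =N–) is planar and fully conjugated; 2 ring double bonds (4 π electrons) plus a heteroatom lone pair (2) give 6 π electrons. Since 6 = 4n+2 (n=1), it is aromatic (pyrazole).
The 6-membered ring has two sp³ carbons, so it is not fully conjugated — not aromatic (1,3-cyclohexadiene).
1 of the 2 rings is aromatic. Total: 1.

1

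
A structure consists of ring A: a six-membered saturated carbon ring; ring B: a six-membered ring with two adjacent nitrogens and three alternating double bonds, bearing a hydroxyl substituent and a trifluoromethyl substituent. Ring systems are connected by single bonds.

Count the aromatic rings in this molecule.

1

Ring A has only sp³ atoms, so it is not fully conjugated — not aromatic (cyclohexane).
Ring B is fully conjugated (every ring atom contributes a p orbital); 3 ring double bonds give 6 π electrons. That satisfies 4n+2 with n=1, so ring B is aromatic (pyridazine).
Aromatic: B. Total: 1.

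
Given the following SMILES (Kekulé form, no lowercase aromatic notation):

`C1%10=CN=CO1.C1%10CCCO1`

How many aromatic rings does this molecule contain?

1

The SMILES encodes a five-membered ring with an oxygen at position 1 and a nitrogen at position 3 (in a C=N bond), with two double bonds; a five-membered saturated ring of four carbons and one oxygen.
The 5-membered ring with one oxygen and one =N– is planar and fully conjugated; 2 ring double bonds (4 π electrons) plus a heteroatom lone pair (2) give 6 π electrons. 6 = 4(1)+2, so it is aromatic (oxazole).
The 5-membered ring with one oxygen has only sp³ atoms, so it is not fully conjugated — not aromatic (tetrahydrofuran).
1 of the 2 rings is aromatic. Total: 1.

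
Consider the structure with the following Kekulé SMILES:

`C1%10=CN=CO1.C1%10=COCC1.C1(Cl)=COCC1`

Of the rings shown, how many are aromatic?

The SMILES encodes a five-membered ring with an oxygen at position 1 and a nitrogen at position 3 (in a C=N bond), with two double bonds; a five-membered ring of four carbons and one oxygen, with one C=C double bond and two sp³ carbons; a five-membered ring of four carbons and one oxygen, with one C=C double bond and two sp³ carbons.
The 5-membered ring with one oxygen and one =N– has a continuous p-orbital overlap around the ring; 2 ring double bonds (4 π electrons) plus a heteroatom lone pair (2) give 6 π electrons. That satisfies 4n+2 with n=1, so it is aromatic (oxazole).
The 5-membered ring with one oxygen has two sp³ carbons, so it is not fully conjugated — not aromatic (2,3-dihydrofuran).
The second 5-membered ring with one oxygen has two sp³ carbons, so it is not fully conjugated — not aromatic (2,3-dihydrofuran).
1 of the 3 rings is aromatic. Total: 1.

1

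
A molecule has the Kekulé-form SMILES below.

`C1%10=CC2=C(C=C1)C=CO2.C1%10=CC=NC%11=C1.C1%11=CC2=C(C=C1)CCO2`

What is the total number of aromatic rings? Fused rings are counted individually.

The SMILES encodes a six-membered carbon ring with three alternating C=C double bonds, fused to a five-membered ring containing one oxygen and two C=C double bonds; a six-membered ring of five carbons and one nitrogen with three alternating double bonds; a six-membered carbon ring with three alternating C=C double bonds, fused to a five-membered ring containing one oxygen and two sp³ carbons.
The fused 6/5-membered bicyclic (with one oxygen) is a single π system with 9 sp² atoms and 10 π electrons from ring double bonds plus a heteroatom lone pair. 10 = 4(2)+2, so the system is aromatic and both rings count as aromatic (benzofuran).
The 6-membered ring with one nitrogen is fully conjugated (every ring atom contributes a p orbital); 3 ring double bonds give 6 π electrons. 6 = 4(1)+2, so it is aromatic (pyridine).
The 6-membered ring is fully conjugated (every ring atom contributes a p orbital); 3 ring double bonds give 6 π electrons. 6 = 4(1)+2, so it is aromatic (benzene ring).
The 5-membered ring with one oxygen has two sp³ carbons, so it is not fully conjugated — not aromatic (oxolane ring).
4 of the 5 rings are aromatic. Total: 4.

4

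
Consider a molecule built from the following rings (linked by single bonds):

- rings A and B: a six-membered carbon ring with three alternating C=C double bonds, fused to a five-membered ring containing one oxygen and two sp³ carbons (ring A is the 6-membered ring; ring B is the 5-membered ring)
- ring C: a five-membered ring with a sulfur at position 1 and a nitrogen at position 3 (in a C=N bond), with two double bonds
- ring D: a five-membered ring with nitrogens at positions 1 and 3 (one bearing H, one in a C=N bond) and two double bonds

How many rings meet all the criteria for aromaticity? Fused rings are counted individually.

Ring A is fully conjugated (every ring atom contributes a p orbital); 3 ring double bonds give 6 π electrons. 6 = 4(1)+2, so ring A is aromatic (benzene ring).
Ring B has two sp³ carbons, so it is not fully conjugated — not aromatic (oxolane ring).
Ring C is planar and fully conjugated; 2 ring double bonds (4 π electrons) plus a heteroatom lone pair (2) give 6 π electrons. Since 6 = 4n+2 (n=1), ring C is aromatic (thiazole).
Ring D has a continuous p-orbital overlap around the ring; 2 ring double bonds (4 π electrons) plus a heteroatom lone pair (2) give 6 π electrons. That satisfies 4n+2 with n=1, so ring D is aromatic (imidazole).
Aromatic: A, C, D. Total: 3.

3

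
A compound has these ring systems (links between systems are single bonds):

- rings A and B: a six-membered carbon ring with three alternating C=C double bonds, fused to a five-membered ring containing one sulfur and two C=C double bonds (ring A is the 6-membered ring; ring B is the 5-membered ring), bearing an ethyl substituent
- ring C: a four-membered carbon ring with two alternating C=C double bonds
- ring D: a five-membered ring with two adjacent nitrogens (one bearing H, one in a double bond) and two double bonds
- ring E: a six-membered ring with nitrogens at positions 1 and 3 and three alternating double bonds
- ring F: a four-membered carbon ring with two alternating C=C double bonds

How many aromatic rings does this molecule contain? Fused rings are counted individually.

4

Rings A and B form a fused bicyclic system (with one sulfur) with 9 sp² atoms and 10 π electrons from ring double bonds plus a heteroatom lone pair. 10 = 4(2)+2, so the system is aromatic and both rings count as aromatic (benzothiophene).
Ring C has only sp² ring atoms; a planar conformation would have a fully conjugated π system of 4 electrons. But 4 = 4(1), which is 4n not 4n+2, so ring C is not aromatic (cyclobutadiene) — cyclobutadiene is antiaromatic and distorts to a rectangle.
Ring D has a continuous p-orbital overlap around the ring; 2 ring double bonds (4 π electrons) plus a heteroatom lone pair (2) give 6 π electrons. 6 = 4(1)+2, so ring D is aromatic (pyrazole).
Ring E is planar and fully conjugated; 3 ring double bonds give 6 π electrons. That satisfies 4n+2 with n=1, so ring E is aromatic (pyrimidine).
Ring F has only sp² ring atoms; a planar conformation would have a fully conjugated π system of 4 electrons. But 4 = 4(1), which is 4n not 4n+2, so ring F is not aromatic (cyclobutadiene) — cyclobutadiene is antiaromatic and distorts to a rectangle.
Aromatic: A, B, D, E. Total: 4.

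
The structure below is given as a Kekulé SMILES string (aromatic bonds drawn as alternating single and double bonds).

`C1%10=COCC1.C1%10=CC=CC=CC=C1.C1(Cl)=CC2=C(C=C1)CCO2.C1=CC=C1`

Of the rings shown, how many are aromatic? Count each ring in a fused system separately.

1

The SMILES encodes a five-membered ring of four carbons and one oxygen, with one C=C double bond and two sp³ carbons; an eight-membered carbon ring with four alternating C=C double bonds; a six-membered carbon ring with three alternating C=C double bonds, fused to a five-membered ring containing one oxygen and two sp³ carbons; a four-membered carbon ring with two alternating C=C double bonds.
The 5-membered ring with one oxygen has two sp³ carbons, so it is not fully conjugated — not aromatic (2,3-dihydrofuran).
The 8-membered ring has only sp² ring atoms; a planar conformation would have a fully conjugated π system of 8 electrons. But 8 = 4(2), which is 4n not 4n+2, so it is not aromatic (cyclooctatetraene) — cyclooctatetraene distorts into a non-planar tub to avoid antiaromaticity.
The 6-membered ring is fully conjugated (every ring atom contributes a p orbital); 3 ring double bonds give 6 π electrons. That satisfies 4n+2 with n=1, so it is aromatic (benzene ring).
The second 5-membered ring with one oxygen has two sp³ carbons, so it is not fully conjugated — not aromatic (oxolane ring).
The 4-membered ring has only sp² ring atoms; a planar conformation would have a fully conjugated π system of 4 electrons. But 4 = 4(1), which is 4n not 4n+2, so it is not aromatic (cyclobutadiene) — cyclobutadiene is antiaromatic and distorts to a rectangle.
1 of the 5 rings is aromatic. Total: 1.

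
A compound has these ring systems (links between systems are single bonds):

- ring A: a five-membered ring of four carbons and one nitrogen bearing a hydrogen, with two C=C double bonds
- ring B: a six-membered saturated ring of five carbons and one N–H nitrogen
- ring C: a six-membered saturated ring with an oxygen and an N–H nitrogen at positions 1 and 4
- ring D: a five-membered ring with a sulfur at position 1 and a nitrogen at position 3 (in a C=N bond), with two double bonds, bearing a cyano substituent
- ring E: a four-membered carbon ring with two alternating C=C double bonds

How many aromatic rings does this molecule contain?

Ring A has a continuous p-orbital overlap around the ring; 2 ring double bonds (4 π electrons) plus a heteroatom lone pair (2) give 6 π electrons. That satisfies 4n+2 with n=1, so ring A is aromatic (pyrrole).
Ring B has only sp³ atoms, so it is not fully conjugated — not aromatic (piperidine).
Ring C has only sp³ atoms, so it is not fully conjugated — not aromatic (morpholine).
Ring D is fully conjugated (every ring atom contributes a p orbital); 2 ring double bonds (4 π electrons) plus a heteroatom lone pair (2) give 6 π electrons. That satisfies 4n+2 with n=1, so ring D is aromatic (thiazole).
Ring E has only sp² ring atoms; a planar conformation would have a fully conjugated π system of 4 electrons. But 4 = 4(1), which is 4n not 4n+2, so ring E is not aromatic (cyclobutadiene) — cyclobutadiene is antiaromatic and distorts to a rectangle.
Aromatic: A, D. Total: 2.

2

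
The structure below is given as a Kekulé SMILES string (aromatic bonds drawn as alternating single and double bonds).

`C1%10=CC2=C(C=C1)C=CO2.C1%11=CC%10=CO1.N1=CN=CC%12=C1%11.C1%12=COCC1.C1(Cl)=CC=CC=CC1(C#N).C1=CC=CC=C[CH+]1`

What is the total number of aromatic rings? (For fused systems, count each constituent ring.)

The SMILES encodes a six-membered carbon ring with three alternating C=C double bonds, fused to a five-membered ring containing one oxygen and two C=C double bonds; a five-membered ring of four carbons and one oxygen, with two C=C double bonds; a six-membered ring with nitrogens at positions 1 and 3 and three alternating double bonds; a five-membered ring of four carbons and one oxygen, with one C=C double bond and two sp³ carbons; a seven-membered carbon ring with three C=C double bonds and one sp³ carbon; a seven-membered all-carbon ring bearing a positive charge on one carbon, with three C=C double bonds.
The fused 6/5-membered bicyclic (with one oxygen) is a single π system with 9 sp² atoms and 10 π electrons from ring double bonds plus a heteroatom lone pair. 10 = 4(2)+2, so the system is aromatic and both rings count as aromatic (benzofuran).
The 5-membered ring with one oxygen is planar and fully conjugated; 2 ring double bonds (4 π electrons) plus a heteroatom lone pair (2) give 6 π electrons. 6 = 4(1)+2, so it is aromatic (furan).
The 6-membered ring with two nitrogens (1,3) is fully conjugated (every ring atom contributes a p orbital); 3 ring double bonds give 6 π electrons. 6 = 4(1)+2, so it is aromatic (pyrimidine).
The second 5-membered ring with one oxygen has two sp³ carbons, so it is not fully conjugated — not aromatic (2,3-dihydrofuran).
The 7-membered ring has one sp³ carbon, so it is not fully conjugated — not aromatic (cycloheptatriene).
The second 7-membered ring has a continuous p-orbital overlap around the ring; 3 ring double bonds (6 π electrons) plus the carbocation's empty p orbital (0, but keeps the ring conjugated) give 6 π electrons. That satisfies 4n+2 with n=1, so it is aromatic (tropylium cation).
5 of the 7 rings are aromatic. Total: 5.

5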